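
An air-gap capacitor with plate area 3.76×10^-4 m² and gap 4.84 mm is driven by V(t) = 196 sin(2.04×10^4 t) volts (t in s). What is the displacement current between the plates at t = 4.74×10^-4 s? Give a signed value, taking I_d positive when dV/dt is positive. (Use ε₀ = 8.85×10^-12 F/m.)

dE/dt = (V₀ω/d)·cos(ωt) with ωt = 9.6696 rad: (196)(2.04×10^4)(-0.9702)/(4.84×10^-3) = -8.015×10^8 V/(m·s).
I_d = ε₀ A dE/dt = (8.85×10^-12)(3.76×10^-4)(-8.015×10^8) = -2.67×10^-6 A.

-2.67×10^-6 A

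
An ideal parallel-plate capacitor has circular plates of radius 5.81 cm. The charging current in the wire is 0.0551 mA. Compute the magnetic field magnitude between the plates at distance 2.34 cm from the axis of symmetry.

Between the plates the displacement current equals the wire current: I_d = 0.0551 mA = 5.51×10^-5 A.
∮B·dl = μ₀ I_d,enc with I_d,enc = I_d r²/R² = 8.938×10^-6 A; so B = μ₀ I_d,enc/(2πr) = 7.64×10^-11 T.

7.64×10^-11 T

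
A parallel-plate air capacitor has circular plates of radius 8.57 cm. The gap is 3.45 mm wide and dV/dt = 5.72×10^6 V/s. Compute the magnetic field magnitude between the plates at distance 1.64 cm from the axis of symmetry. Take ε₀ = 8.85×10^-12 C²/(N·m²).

1.51×10^-10 T

I_d = C dV/dt with C = ε₀πR²/d = 5.918×10^-11 F, so I_d = (5.918×10^-11)(5.72×10^6) = 3.385×10^-4 A.
∮B·dl = μ₀ I_d,enc with I_d,enc = I_d r²/R² = 1.240×10^-5 A; so B = μ₀ I_d,enc/(2πr) = 1.51×10^-10 T.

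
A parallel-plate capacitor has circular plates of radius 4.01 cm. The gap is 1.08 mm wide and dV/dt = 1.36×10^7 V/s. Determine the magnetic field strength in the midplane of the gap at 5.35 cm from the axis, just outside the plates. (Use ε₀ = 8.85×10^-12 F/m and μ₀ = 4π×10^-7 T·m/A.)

2.10×10^-9 T

dE/dt = (dV/dt)/d = 1.259×10^10 V/(m·s); I_d = ε₀(πR²)(dE/dt) = (8.85×10^-12)(5.052×10^-3)(1.259×10^10) = 5.629×10^-4 A.
Outside the plates the loop encloses all of I_d, so B·2πr = μ₀ I_d and B = 2.10×10^-9 T.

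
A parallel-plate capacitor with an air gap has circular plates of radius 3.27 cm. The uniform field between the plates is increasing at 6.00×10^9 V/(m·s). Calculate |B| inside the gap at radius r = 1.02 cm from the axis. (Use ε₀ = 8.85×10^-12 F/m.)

3.40×10^-10 T

Through the whole plate area (πR² = 3.359×10^-3 m²), I_d = ε₀ πR² dE/dt = 1.784×10^-4 A.
For r < R the Ampère–Maxwell law gives B(2πr) = μ₀ I_d (r²/R²), so B = μ₀ I_d r/(2πR²) = (4π×10^-7)(1.784×10^-4)(0.0102)/(2π·0.0327²) = 3.40×10^-10 T.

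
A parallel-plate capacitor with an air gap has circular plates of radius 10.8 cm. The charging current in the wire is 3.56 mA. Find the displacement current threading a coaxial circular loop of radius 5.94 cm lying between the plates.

By continuity the displacement current in the gap matches the conduction current: I_d = 3.56×10^-3 A.
Through an area πr² the displacement current is I_d·(πr²/πR²) = I_d (r/R)² = 1.08×10^-3 A.

1.08×10^-3 A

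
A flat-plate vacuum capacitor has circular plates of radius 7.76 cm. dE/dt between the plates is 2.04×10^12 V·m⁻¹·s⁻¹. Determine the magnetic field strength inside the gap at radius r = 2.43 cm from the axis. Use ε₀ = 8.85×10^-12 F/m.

2.76×10^-7 T

Through the whole plate area (πR² = 0.01892 m²), I_d = ε₀ πR² dE/dt = 0.3416 A.
For r < R the Ampère–Maxwell law gives B(2πr) = μ₀ I_d (r²/R²), so B = μ₀ I_d r/(2πR²) = (4π×10^-7)(0.3416)(0.0243)/(2π·0.0776²) = 2.76×10^-7 T.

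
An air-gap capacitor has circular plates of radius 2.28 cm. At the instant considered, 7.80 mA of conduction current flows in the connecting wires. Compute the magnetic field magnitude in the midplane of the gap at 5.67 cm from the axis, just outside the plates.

No conduction current crosses the gap, so I_d there equals the 7.80×10^-3 A in the leads.
With r > R the enclosed displacement current is the full I_d; B = μ₀ I_d / (2πr) = 2.75×10^-8 T.

2.75×10^-8 T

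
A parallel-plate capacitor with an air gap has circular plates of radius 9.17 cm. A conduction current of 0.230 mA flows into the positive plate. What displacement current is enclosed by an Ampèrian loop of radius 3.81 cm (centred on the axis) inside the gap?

3.97×10^-5 A

Between the plates the displacement current equals the wire current: I_d = 0.230 mA = 2.30×10^-4 A.
Since J_d is uniform, the enclosed fraction is (r/R)² = 0.1726, giving I_d,enc = 3.97×10^-5 A.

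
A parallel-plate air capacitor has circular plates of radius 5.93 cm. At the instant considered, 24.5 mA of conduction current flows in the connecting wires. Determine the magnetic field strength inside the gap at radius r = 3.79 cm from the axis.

5.28×10^-8 T

No conduction current crosses the gap, so I_d there equals the 0.0245 A in the leads.
For r < R the Ampère–Maxwell law gives B(2πr) = μ₀ I_d (r²/R²), so B = μ₀ I_d r/(2πR²) = (4π×10^-7)(0.0245)(0.0379)/(2π·0.0593²) = 5.28×10^-8 T.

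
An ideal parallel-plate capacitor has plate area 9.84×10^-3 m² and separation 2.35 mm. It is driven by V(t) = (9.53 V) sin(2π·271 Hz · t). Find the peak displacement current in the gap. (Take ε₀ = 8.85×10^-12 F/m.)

(dE/dt)_max = V₀ω/d = 6.906×10^6 V/(m·s); ω = 2πf = 1703 rad/s.
I_d,max = ε₀ A (dE/dt)_max = (8.85×10^-12)(9.84×10^-3)(6.906×10^6) = 6.01×10^-7 A.

6.01×10^-7 A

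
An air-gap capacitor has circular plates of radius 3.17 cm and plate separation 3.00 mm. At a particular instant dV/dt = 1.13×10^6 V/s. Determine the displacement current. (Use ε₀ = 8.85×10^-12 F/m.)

1.05×10^-5 A

E = V/d so dE/dt = (dV/dt)/d = 3.767×10^8 V/(m·s), and I_d = ε₀ A dE/dt = (8.85×10^-12)(3.157×10^-3)(3.767×10^8) = 1.05×10^-5 A.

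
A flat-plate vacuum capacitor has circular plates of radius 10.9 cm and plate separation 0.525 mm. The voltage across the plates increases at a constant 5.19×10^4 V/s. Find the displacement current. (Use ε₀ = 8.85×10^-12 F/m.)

E = V/d so dE/dt = (dV/dt)/d = 9.886×10^7 V/(m·s), and I_d = ε₀ A dE/dt = (8.85×10^-12)(0.03733)(9.886×10^7) = 3.27×10^-5 A.

3.27×10^-5 A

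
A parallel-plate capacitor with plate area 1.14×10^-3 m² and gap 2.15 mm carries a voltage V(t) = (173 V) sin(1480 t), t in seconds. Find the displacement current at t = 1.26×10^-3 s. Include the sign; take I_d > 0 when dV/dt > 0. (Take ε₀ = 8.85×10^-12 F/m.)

dV/dt = (173)(1480)·cos(1.8648) = -7.420×10^4 V/s.
I_d = C dV/dt with C = ε₀A/d = (8.85×10^-12)(1.14×10^-3)/(2.15×10^-3) = 4.693×10^-12 F, so I_d = (4.693×10^-12)(-7.420×10^4) = -3.48×10^-7 A.

-3.48×10^-7 A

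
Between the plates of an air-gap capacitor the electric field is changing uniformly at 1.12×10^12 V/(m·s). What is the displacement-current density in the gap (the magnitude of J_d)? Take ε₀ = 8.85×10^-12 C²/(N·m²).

J_d = ε₀ ∂E/∂t, so J_d = 9.91 A/m².

9.91 A/m²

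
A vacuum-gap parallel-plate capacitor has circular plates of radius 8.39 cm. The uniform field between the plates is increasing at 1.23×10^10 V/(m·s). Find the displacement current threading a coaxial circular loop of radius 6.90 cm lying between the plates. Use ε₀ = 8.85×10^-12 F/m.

Total displacement current: I_d = ε₀(πR²)(dE/dt) = (8.85×10^-12)(0.02211)(1.23×10^10) = 2.407×10^-3 A.
Since J_d is uniform, the enclosed fraction is (r/R)² = 0.6764, giving I_d,enc = 1.63×10^-3 A.

1.63×10^-3 A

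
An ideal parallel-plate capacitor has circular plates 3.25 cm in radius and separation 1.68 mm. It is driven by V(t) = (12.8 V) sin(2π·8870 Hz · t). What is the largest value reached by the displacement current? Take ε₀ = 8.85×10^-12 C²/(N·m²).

C = ε₀A/d = (8.85×10^-12)(3.318×10^-3)/(1.68×10^-3) = 1.748×10^-11 F; ω = 2πf = 5.573×10^4 rad/s.
I_d = C dV/dt, so |I_d|_max = C V₀ ω = (1.748×10^-11)(12.8)(5.573×10^4) = 1.25×10^-5 A.

1.25×10^-5 A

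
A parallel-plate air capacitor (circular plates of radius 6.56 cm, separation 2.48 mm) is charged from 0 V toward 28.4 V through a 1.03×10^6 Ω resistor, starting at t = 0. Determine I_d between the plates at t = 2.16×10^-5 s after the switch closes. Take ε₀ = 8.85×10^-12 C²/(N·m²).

C = ε₀A/d = (8.85×10^-12)(0.01352)/(2.48×10^-3) = 4.825×10^-11 F, so τ = RC = 4.970×10^-5 s.
The conduction current is I(t) = (V₀/R) e^(−t/τ), and the displacement current between the plates equals it.
t/τ = 0.4346; I_d = (28.4/1.03×10^6) · e^(−0.4346) = (2.757×10^-5)(0.6475) = 1.79×10^-5 A.

1.79×10^-5 A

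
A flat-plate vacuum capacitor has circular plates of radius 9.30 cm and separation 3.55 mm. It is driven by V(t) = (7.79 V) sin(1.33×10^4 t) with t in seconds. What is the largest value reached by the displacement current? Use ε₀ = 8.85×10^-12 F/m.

C = ε₀A/d = (8.85×10^-12)(0.02717)/(3.55×10^-3) = 6.773×10^-11 F; ω = 1.33×10^4 rad/s.
I_d = C dV/dt, so |I_d|_max = C V₀ ω = (6.773×10^-11)(7.79)(1.33×10^4) = 7.02×10^-6 A.

7.02×10^-6 A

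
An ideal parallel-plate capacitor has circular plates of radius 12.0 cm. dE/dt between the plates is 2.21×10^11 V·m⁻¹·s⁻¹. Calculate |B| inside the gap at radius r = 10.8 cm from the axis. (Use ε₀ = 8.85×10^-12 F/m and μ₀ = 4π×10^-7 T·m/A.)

Through the whole plate area (πR² = 0.04524 m²), I_d = ε₀ πR² dE/dt = 0.08848 A.
∮B·dl = μ₀ I_d,enc with I_d,enc = I_d r²/R² = 0.07167 A; so B = μ₀ I_d,enc/(2πr) = 1.33×10^-7 T.

1.33×10^-7 T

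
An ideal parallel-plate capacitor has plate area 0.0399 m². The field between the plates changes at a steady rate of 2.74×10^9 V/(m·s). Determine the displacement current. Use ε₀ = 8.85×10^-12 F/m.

With a uniform field, Φ_E = EA, so I_d = ε₀ A dE/dt = 9.68×10^-4 A.

9.68×10^-4 A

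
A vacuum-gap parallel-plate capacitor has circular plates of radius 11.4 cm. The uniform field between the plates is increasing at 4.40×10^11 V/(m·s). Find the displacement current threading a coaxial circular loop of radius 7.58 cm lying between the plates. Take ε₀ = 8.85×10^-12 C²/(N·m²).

Total displacement current: I_d = ε₀(πR²)(dE/dt) = (8.85×10^-12)(0.04083)(4.40×10^11) = 0.1590 A.
The field is uniform, so I_d,enc = I_d (r/R)² = (0.1590)(7.58/11.4)² = 0.0703 A.

0.0703 A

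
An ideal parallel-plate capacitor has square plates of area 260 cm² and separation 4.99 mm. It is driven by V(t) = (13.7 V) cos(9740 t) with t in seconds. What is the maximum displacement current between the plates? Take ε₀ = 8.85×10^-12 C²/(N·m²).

The displacement current equals the conduction current C dV/dt, which peaks at C V₀ ω.
With C = ε₀A/d = (8.85×10^-12)(0.0260)/(4.99×10^-3) = 4.611×10^-11 F and ω = 9740 rad/s, I_d,max = (4.611×10^-11)(13.7)(9740) = 6.15×10^-6 A.

6.15×10^-6 A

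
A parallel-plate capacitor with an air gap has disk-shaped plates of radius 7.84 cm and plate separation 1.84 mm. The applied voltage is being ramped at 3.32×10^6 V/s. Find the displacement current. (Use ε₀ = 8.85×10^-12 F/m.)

3.08×10^-4 A

C = ε₀A/d = (8.85×10^-12)(0.01931)/(1.84×10^-3) = 9.288×10^-11 F.
I_d = C dV/dt = (9.288×10^-11)(3.32×10^6) = 3.08×10^-4 A.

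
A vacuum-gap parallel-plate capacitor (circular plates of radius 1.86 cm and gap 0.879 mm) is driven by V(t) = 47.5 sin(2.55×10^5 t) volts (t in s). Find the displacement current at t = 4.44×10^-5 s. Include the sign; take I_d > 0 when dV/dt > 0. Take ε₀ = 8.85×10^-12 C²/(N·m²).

4.25×10^-5 A

dE/dt = (V₀ω/d)·cos(ωt) with ωt = 11.322 rad: (47.5)(2.55×10^5)(0.3207)/(8.79×10^-4) = 4.419×10^9 V/(m·s).
I_d = ε₀ A dE/dt = (8.85×10^-12)(1.087×10^-3)(4.419×10^9) = 4.25×10^-5 A.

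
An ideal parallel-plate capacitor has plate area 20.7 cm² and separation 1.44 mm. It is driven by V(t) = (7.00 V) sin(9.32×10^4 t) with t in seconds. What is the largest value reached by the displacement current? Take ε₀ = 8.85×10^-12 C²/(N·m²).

(dE/dt)_max = V₀ω/d = 4.531×10^8 V/(m·s); ω = 9.32×10^4 rad/s.
I_d,max = ε₀ A (dE/dt)_max = (8.85×10^-12)(2.07×10^-3)(4.531×10^8) = 8.30×10^-6 A.

8.30×10^-6 A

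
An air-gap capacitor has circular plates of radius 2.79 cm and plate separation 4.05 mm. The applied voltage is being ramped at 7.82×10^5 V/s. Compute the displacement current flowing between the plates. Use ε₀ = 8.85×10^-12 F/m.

E = V/d so dE/dt = (dV/dt)/d = 1.931×10^8 V/(m·s), and I_d = ε₀ A dE/dt = (8.85×10^-12)(2.445×10^-3)(1.931×10^8) = 4.18×10^-6 A.

4.18×10^-6 A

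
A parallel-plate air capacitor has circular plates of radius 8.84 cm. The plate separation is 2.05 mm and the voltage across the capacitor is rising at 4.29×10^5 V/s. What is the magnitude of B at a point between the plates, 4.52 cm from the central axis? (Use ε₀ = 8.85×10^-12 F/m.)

5.26×10^-11 T

With E = V/d, dE/dt = 2.093×10^8 V/(m·s) and πR² = 0.02455 m², giving I_d = ε₀ πR² dE/dt = 4.547×10^-5 A.
An Ampèrian loop of radius r encloses a fraction (r/R)² of I_d. Then B·2πr = μ₀ I_d (r/R)², giving B = μ₀ I_d r/(2πR²) = 5.26×10^-11 T.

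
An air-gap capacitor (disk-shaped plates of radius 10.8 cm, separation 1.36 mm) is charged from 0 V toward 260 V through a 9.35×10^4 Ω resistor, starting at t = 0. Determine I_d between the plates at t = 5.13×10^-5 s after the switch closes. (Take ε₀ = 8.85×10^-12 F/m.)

2.79×10^-4 A

With C = ε₀A/d = (8.85×10^-12)(0.03664)/(1.36×10^-3) = 2.384×10^-10 F, the time constant is τ = RC = 2.229×10^-5 s, so t/τ = 2.301 and e^(−t/τ) = 0.1002.
I_d = I_cond = (V₀/R) e^(−t/τ) = (2.781×10^-3)(0.1002) = 2.79×10^-4 A.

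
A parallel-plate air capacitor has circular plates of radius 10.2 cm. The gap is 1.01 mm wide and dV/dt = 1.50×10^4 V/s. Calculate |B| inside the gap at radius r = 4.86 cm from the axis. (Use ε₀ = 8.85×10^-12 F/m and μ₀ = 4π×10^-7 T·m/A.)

I_d = C dV/dt with C = ε₀πR²/d = 2.864×10^-10 F, so I_d = (2.864×10^-10)(1.50×10^4) = 4.296×10^-6 A.
For r < R the Ampère–Maxwell law gives B(2πr) = μ₀ I_d (r²/R²), so B = μ₀ I_d r/(2πR²) = (4π×10^-7)(4.296×10^-6)(0.0486)/(2π·0.102²) = 4.01×10^-12 T.

4.01×10^-12 T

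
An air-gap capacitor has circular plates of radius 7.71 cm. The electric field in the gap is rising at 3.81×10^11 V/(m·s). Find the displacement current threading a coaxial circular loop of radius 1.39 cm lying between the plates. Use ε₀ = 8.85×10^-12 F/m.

I_d = ε₀ dΦ_E/dt = ε₀ πR² (dE/dt) = (8.85×10^-12)(0.01867)(3.81×10^11) = 0.06295 A through the full plate area.
Through an area πr² the displacement current is I_d·(πr²/πR²) = I_d (r/R)² = 2.05×10^-3 A.

2.05×10^-3 A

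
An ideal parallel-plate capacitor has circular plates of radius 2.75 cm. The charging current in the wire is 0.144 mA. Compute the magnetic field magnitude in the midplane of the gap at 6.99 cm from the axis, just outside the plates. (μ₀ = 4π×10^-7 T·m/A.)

No conduction current crosses the gap, so I_d there equals the 1.44×10^-4 A in the leads.
With r > R the enclosed displacement current is the full I_d; B = μ₀ I_d / (2πr) = 4.12×10^-10 T.

4.12×10^-10 T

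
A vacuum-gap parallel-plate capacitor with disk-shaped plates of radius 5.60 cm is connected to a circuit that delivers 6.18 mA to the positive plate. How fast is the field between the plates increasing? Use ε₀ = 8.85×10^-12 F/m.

By continuity, I_d in the gap equals the 6.18 mA flowing in the wire.
Inverting I_d = ε₀ A dE/dt gives dE/dt = 6.18×10^-3 / (8.85×10^-12 · 9.852×10^-3) = 7.09×10^10 V/(m·s).

7.09×10^10 V/(m·s)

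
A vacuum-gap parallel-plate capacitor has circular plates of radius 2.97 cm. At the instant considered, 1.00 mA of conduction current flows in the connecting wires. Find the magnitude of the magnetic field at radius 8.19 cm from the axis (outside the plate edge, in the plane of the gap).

By continuity the displacement current in the gap matches the conduction current: I_d = 1.00×10^-3 A.
With r > R the enclosed displacement current is the full I_d; B = μ₀ I_d / (2πr) = 2.44×10^-9 T.

2.44×10^-9 T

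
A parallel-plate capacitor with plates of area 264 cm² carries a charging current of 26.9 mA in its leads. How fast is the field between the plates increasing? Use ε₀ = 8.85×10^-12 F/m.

1.15×10^11 V/(m·s)

The displacement current between the plates equals the conduction current, I_d = 26.9 mA.
Then dE/dt = I_d/(ε₀A) = 1.15×10^11 V/(m·s).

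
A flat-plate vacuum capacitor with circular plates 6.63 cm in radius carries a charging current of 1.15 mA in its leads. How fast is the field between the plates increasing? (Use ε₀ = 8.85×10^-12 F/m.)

The displacement current between the plates equals the conduction current, I_d = 1.15 mA.
Inverting I_d = ε₀ A dE/dt gives dE/dt = 1.15×10^-3 / (8.85×10^-12 · 0.01381) = 9.41×10^9 V/(m·s).

9.41×10^9 V/(m·s)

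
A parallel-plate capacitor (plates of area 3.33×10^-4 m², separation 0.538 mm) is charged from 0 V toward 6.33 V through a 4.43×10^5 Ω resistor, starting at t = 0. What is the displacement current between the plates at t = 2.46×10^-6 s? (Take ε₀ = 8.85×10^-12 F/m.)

5.18×10^-6 A

With C = ε₀A/d = (8.85×10^-12)(3.33×10^-4)/(5.38×10^-4) = 5.478×10^-12 F, the time constant is τ = RC = 2.427×10^-6 s, so t/τ = 1.014 and e^(−t/τ) = 0.3628.
I_d = I_cond = (V₀/R) e^(−t/τ) = (1.429×10^-5)(0.3628) = 5.18×10^-6 A.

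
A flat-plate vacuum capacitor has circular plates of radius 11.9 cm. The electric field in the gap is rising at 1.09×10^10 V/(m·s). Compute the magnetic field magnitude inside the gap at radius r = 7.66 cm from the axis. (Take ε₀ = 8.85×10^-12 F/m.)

I_d = ε₀ dΦ_E/dt = ε₀ πR² (dE/dt) = (8.85×10^-12)(0.04449)(1.09×10^10) = 4.292×10^-3 A through the full plate area.
For r < R the Ampère–Maxwell law gives B(2πr) = μ₀ I_d (r²/R²), so B = μ₀ I_d r/(2πR²) = (4π×10^-7)(4.292×10^-3)(0.0766)/(2π·0.119²) = 4.64×10^-9 T.

4.64×10^-9 T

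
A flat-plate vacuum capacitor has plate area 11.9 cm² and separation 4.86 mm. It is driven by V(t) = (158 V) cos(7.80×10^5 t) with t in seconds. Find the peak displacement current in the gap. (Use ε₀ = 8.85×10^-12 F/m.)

(dE/dt)_max = V₀ω/d = 2.536×10^10 V/(m·s); ω = 7.80×10^5 rad/s.
I_d,max = ε₀ A (dE/dt)_max = (8.85×10^-12)(1.19×10^-3)(2.536×10^10) = 2.67×10^-4 A.

2.67×10^-4 A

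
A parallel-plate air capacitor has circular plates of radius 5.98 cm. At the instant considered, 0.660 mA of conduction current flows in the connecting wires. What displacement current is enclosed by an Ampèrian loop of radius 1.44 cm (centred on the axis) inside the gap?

3.83×10^-5 A

Between the plates the displacement current equals the wire current: I_d = 0.660 mA = 6.60×10^-4 A.
The field is uniform, so I_d,enc = I_d (r/R)² = (6.60×10^-4)(1.44/5.98)² = 3.83×10^-5 A.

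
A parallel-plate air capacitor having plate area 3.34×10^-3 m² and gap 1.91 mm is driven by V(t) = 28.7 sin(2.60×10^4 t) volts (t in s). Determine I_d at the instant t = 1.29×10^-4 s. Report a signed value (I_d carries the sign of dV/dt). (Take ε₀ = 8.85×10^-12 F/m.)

dE/dt = (V₀ω/d)·cos(ωt) with ωt = 3.354 rad: (28.7)(2.60×10^4)(-0.9775)/(1.91×10^-3) = -3.819×10^8 V/(m·s).
I_d = ε₀ A dE/dt = (8.85×10^-12)(3.34×10^-3)(-3.819×10^8) = -1.13×10^-5 A.

-1.13×10^-5 A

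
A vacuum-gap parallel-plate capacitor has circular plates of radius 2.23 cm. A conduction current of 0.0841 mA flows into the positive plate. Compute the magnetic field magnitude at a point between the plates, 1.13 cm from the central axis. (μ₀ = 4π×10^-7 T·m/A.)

No conduction current crosses the gap, so I_d there equals the 8.41×10^-5 A in the leads.
For r < R the Ampère–Maxwell law gives B(2πr) = μ₀ I_d (r²/R²), so B = μ₀ I_d r/(2πR²) = (4π×10^-7)(8.41×10^-5)(0.0113)/(2π·0.0223²) = 3.82×10^-10 T.

3.82×10^-10 T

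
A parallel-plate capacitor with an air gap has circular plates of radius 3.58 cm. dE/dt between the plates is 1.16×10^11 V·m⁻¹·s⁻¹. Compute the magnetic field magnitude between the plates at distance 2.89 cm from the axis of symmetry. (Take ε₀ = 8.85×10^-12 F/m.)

1.86×10^-8 T

Total displacement current: I_d = ε₀(πR²)(dE/dt) = (8.85×10^-12)(4.026×10^-3)(1.16×10^11) = 4.133×10^-3 A.
∮B·dl = μ₀ I_d,enc with I_d,enc = I_d r²/R² = 2.693×10^-3 A; so B = μ₀ I_d,enc/(2πr) = 1.86×10^-8 T.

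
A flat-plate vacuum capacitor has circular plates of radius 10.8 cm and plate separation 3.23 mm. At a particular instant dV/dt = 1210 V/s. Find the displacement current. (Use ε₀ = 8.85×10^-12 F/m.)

The displacement current equals the charging current C dV/dt. With C = ε₀A/d = (8.85×10^-12)(0.03664)/(3.23×10^-3) = 1.004×10^-10 F, I_d = (1.004×10^-10)(1210) = 1.21×10^-7 A.

1.21×10^-7 A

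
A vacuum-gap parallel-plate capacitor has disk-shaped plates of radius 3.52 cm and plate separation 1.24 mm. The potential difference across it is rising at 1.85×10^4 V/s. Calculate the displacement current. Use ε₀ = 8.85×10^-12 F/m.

The field between the plates is E = V/d, so dE/dt = (1.85×10^4)/(1.24×10^-3 m) = 1.492×10^7 V/(m·s).
I_d = ε₀ A (dE/dt) = (8.85×10^-12)(3.893×10^-3)(1.492×10^7) = 5.14×10^-7 A.

5.14×10^-7 A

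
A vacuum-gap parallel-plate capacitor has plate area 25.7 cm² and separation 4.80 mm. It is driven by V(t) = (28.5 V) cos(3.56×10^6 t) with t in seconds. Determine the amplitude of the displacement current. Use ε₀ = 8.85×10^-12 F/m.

The displacement current equals the conduction current C dV/dt, which peaks at C V₀ ω.
With C = ε₀A/d = (8.85×10^-12)(2.57×10^-3)/(4.80×10^-3) = 4.738×10^-12 F and ω = 3.56×10^6 rad/s, I_d,max = (4.738×10^-12)(28.5)(3.56×10^6) = 4.81×10^-4 A.

4.81×10^-4 A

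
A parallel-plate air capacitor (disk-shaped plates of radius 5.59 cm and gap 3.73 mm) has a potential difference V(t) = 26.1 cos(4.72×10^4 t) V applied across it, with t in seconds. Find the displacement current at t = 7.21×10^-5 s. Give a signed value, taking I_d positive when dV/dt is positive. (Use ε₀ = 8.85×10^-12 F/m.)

dV/dt = (26.1)(4.72×10^4)·−sin(3.40312) = 3.185×10^5 V/s.
I_d = C dV/dt with C = ε₀A/d = (8.85×10^-12)(9.817×10^-3)/(3.73×10^-3) = 2.329×10^-11 F, so I_d = (2.329×10^-11)(3.185×10^5) = 7.42×10^-6 A.

7.42×10^-6 A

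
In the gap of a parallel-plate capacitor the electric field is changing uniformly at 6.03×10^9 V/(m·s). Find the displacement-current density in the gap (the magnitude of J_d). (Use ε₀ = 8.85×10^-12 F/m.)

0.0534 A/m²

J_d = ε₀ dE/dt = (8.85×10^-12)(6.03×10^9) = 0.0534 A/m².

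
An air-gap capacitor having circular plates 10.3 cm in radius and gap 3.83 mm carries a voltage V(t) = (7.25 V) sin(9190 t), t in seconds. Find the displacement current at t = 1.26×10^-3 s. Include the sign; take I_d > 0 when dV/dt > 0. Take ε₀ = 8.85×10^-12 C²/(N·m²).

C = ε₀A/d = (8.85×10^-12)(0.03333)/(3.83×10^-3) = 7.702×10^-11 F. dV/dt = V₀ω·cos(ωt); at ωt = 11.5794 rad this factor is 0.5512.
I_d = C dV/dt = (7.702×10^-11)(7.25)(9190)(0.5512) = 2.83×10^-6 A.

2.83×10^-6 A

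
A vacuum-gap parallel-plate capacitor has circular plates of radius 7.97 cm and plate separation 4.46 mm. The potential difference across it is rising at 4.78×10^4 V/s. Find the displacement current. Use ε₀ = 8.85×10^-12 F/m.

1.89×10^-6 A

C = ε₀A/d = (8.85×10^-12)(0.01996)/(4.46×10^-3) = 3.961×10^-11 F.
I_d = C dV/dt = (3.961×10^-11)(4.78×10^4) = 1.89×10^-6 A.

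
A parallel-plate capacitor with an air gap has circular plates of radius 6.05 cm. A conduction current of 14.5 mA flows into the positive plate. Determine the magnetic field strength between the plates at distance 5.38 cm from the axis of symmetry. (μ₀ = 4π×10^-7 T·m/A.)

By continuity the displacement current in the gap matches the conduction current: I_d = 0.0145 A.
For r < R the Ampère–Maxwell law gives B(2πr) = μ₀ I_d (r²/R²), so B = μ₀ I_d r/(2πR²) = (4π×10^-7)(0.0145)(0.0538)/(2π·0.0605²) = 4.26×10^-8 T.

4.26×10^-8 T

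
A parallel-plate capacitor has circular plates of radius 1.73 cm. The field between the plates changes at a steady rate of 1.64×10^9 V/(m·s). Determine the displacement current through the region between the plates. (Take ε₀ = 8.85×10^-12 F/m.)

I_d = ε₀ A (dE/dt) = (8.85×10^-12)(9.402×10^-4 m²)(1.64×10^9) = 1.36×10^-5 A.

1.36×10^-5 A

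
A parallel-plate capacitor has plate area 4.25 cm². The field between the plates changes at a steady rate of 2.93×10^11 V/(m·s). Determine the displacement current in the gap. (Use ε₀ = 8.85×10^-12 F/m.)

I_d = ε₀ A (dE/dt) = (8.85×10^-12)(4.25×10^-4 m²)(2.93×10^11) = 1.10×10^-3 A.

1.10×10^-3 A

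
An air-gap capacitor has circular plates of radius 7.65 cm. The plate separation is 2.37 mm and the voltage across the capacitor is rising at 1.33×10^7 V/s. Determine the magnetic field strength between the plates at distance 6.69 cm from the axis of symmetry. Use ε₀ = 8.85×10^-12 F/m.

I_d = C dV/dt with C = ε₀πR²/d = 6.867×10^-11 F, so I_d = (6.867×10^-11)(1.33×10^7) = 9.133×10^-4 A.
An Ampèrian loop of radius r encloses a fraction (r/R)² of I_d. Then B·2πr = μ₀ I_d (r/R)², giving B = μ₀ I_d r/(2πR²) = 2.09×10^-9 T.

2.09×10^-9 T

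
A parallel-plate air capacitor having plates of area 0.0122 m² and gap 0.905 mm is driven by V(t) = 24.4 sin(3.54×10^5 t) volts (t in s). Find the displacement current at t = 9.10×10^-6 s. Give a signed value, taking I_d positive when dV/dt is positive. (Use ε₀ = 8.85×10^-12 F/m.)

-1.03×10^-3 A

dE/dt = (V₀ω/d)·cos(ωt) with ωt = 3.2214 rad: (24.4)(3.54×10^5)(-0.9968)/(9.05×10^-4) = -9.514×10^9 V/(m·s).
I_d = ε₀ A dE/dt = (8.85×10^-12)(0.0122)(-9.514×10^9) = -1.03×10^-3 A.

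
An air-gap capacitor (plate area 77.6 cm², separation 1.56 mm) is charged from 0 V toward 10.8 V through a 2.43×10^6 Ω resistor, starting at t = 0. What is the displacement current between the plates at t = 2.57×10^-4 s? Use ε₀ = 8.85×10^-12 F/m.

With C = ε₀A/d = (8.85×10^-12)(7.76×10^-3)/(1.56×10^-3) = 4.402×10^-11 F, the time constant is τ = RC = 1.070×10^-4 s, so t/τ = 2.402 and e^(−t/τ) = 0.09054.
I_d = I_cond = (V₀/R) e^(−t/τ) = (4.444×10^-6)(0.09054) = 4.02×10^-7 A.

4.02×10^-7 A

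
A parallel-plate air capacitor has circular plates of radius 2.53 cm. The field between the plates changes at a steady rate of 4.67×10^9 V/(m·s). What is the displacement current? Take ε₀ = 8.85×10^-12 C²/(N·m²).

8.31×10^-5 A

I_d = ε₀ A (dE/dt) = (8.85×10^-12)(2.011×10^-3 m²)(4.67×10^9) = 8.31×10^-5 A.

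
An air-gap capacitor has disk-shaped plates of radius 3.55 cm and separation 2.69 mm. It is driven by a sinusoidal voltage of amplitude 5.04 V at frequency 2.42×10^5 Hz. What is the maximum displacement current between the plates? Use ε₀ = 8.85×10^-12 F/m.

The displacement current equals the conduction current C dV/dt, which peaks at C V₀ ω.
With C = ε₀A/d = (8.85×10^-12)(3.959×10^-3)/(2.69×10^-3) = 1.302×10^-11 F and ω = 2πf = 1.521×10^6 rad/s, I_d,max = (1.302×10^-11)(5.04)(1.521×10^6) = 9.98×10^-5 A.

9.98×10^-5 A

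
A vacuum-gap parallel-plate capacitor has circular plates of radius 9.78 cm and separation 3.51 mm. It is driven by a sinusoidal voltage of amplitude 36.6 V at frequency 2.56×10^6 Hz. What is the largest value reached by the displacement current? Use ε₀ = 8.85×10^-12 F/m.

The displacement current equals the conduction current C dV/dt, which peaks at C V₀ ω.
With C = ε₀A/d = (8.85×10^-12)(0.03005)/(3.51×10^-3) = 7.577×10^-11 F and ω = 2πf = 1.608×10^7 rad/s, I_d,max = (7.577×10^-11)(36.6)(1.608×10^7) = 0.0446 A.

0.0446 A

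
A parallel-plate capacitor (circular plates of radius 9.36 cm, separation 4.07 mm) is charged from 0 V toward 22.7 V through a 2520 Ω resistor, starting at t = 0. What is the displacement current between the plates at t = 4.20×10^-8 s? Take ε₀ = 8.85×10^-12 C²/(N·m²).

6.82×10^-3 A

With C = ε₀A/d = (8.85×10^-12)(0.02752)/(4.07×10^-3) = 5.984×10^-11 F, the time constant is τ = RC = 1.508×10^-7 s, so t/τ = 0.2785 and e^(−t/τ) = 0.7569.
I_d = I_cond = (V₀/R) e^(−t/τ) = (9.008×10^-3)(0.7569) = 6.82×10^-3 A.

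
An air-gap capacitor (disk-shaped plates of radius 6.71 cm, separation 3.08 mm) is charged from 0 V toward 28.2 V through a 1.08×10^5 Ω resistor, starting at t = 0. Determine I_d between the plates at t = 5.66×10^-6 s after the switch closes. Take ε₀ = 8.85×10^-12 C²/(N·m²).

C = ε₀A/d = (8.85×10^-12)(0.01414)/(3.08×10^-3) = 4.063×10^-11 F and τ = RC = 4.388×10^-6 s. I_d in the gap equals the RC charging current.
I_d(t) = (V₀/R) e^(−t/τ) = 2.611×10^-4 · e^(−1.290) = 7.19×10^-5 A.

7.19×10^-5 A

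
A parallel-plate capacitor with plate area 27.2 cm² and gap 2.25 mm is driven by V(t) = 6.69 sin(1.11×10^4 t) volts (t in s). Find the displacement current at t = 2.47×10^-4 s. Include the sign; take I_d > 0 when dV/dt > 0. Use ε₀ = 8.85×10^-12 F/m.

C = ε₀A/d = (8.85×10^-12)(2.72×10^-3)/(2.25×10^-3) = 1.070×10^-11 F. dV/dt = V₀ω·cos(ωt); at ωt = 2.7417 rad this factor is -0.9211.
I_d = C dV/dt = (1.070×10^-11)(6.69)(1.11×10^4)(-0.9211) = -7.32×10^-7 A.

-7.32×10^-7 A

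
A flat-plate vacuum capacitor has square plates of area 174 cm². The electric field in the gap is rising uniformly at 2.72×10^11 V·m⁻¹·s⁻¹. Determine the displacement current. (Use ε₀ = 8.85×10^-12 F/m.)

With a uniform field, Φ_E = EA, so I_d = ε₀ A dE/dt = 0.0419 A.

0.0419 A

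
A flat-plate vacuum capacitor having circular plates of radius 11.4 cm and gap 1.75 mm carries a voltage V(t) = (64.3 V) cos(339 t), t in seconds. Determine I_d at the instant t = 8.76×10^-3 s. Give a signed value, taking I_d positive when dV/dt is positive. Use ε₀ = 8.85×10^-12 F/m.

-7.70×10^-7 A

dV/dt = (64.3)(339)·−sin(2.96964) = -3730 V/s.
I_d = C dV/dt with C = ε₀A/d = (8.85×10^-12)(0.04083)/(1.75×10^-3) = 2.065×10^-10 F, so I_d = (2.065×10^-10)(-3730) = -7.70×10^-7 A.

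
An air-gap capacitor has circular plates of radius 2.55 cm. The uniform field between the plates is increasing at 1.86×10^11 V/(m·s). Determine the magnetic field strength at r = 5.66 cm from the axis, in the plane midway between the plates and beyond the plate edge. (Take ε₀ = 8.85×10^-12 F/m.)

1.19×10^-8 T

Total displacement current: I_d = ε₀(πR²)(dE/dt) = (8.85×10^-12)(2.043×10^-3)(1.86×10^11) = 3.363×10^-3 A.
For r ≥ R the full I_d is enclosed: B = μ₀ I_d/(2πr) = (4π×10^-7)(3.363×10^-3)/(2π·0.0566) = 1.19×10^-8 T.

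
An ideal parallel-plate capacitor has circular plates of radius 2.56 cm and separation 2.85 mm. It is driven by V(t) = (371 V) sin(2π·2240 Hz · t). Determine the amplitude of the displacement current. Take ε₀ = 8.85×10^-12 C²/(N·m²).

C = ε₀A/d = (8.85×10^-12)(2.059×10^-3)/(2.85×10^-3) = 6.394×10^-12 F; ω = 2πf = 1.407×10^4 rad/s.
I_d = C dV/dt, so |I_d|_max = C V₀ ω = (6.394×10^-12)(371)(1.407×10^4) = 3.34×10^-5 A.

3.34×10^-5 A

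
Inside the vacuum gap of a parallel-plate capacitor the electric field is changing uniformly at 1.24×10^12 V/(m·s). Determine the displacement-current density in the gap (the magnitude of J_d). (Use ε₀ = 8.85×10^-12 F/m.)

11.0 A/m²

J_d = ε₀ dE/dt = (8.85×10^-12)(1.24×10^12) = 11.0 A/m².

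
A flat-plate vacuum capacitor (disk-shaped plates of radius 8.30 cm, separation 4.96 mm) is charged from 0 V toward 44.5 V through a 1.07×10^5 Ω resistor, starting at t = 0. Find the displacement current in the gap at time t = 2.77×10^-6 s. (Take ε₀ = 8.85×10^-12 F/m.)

2.13×10^-4 A

C = ε₀A/d = (8.85×10^-12)(0.02164)/(4.96×10^-3) = 3.861×10^-11 F and τ = RC = 4.131×10^-6 s. I_d in the gap equals the RC charging current.
I_d(t) = (V₀/R) e^(−t/τ) = 4.159×10^-4 · e^(−0.6705) = 2.13×10^-4 A.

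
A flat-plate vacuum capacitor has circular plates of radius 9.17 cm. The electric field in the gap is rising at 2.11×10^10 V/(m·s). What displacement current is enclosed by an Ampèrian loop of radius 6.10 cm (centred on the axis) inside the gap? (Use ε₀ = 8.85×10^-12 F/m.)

2.18×10^-3 A

Total displacement current: I_d = ε₀(πR²)(dE/dt) = (8.85×10^-12)(0.02642)(2.11×10^10) = 4.934×10^-3 A.
Since J_d is uniform, the enclosed fraction is (r/R)² = 0.4425, giving I_d,enc = 2.18×10^-3 A.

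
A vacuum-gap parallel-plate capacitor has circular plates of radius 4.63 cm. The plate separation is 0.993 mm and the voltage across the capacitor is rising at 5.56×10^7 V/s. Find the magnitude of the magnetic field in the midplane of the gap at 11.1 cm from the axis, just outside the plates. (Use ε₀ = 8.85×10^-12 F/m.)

With E = V/d, dE/dt = 5.599×10^10 V/(m·s) and πR² = 6.735×10^-3 m², giving I_d = ε₀ πR² dE/dt = 3.337×10^-3 A.
With r > R the enclosed displacement current is the full I_d; B = μ₀ I_d / (2πr) = 6.01×10^-9 T.

6.01×10^-9 T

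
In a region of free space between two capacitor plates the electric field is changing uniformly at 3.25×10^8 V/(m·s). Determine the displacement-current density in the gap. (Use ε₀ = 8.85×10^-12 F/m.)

2.88×10^-3 A/m²

J_d = ε₀ ∂E/∂t, so J_d = 2.88×10^-3 A/m².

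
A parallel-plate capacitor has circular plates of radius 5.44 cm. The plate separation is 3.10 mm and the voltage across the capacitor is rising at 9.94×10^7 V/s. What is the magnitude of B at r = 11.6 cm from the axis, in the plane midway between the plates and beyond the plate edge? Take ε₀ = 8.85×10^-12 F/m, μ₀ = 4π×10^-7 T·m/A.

With E = V/d, dE/dt = 3.206×10^10 V/(m·s) and πR² = 9.297×10^-3 m², giving I_d = ε₀ πR² dE/dt = 2.638×10^-3 A.
For r ≥ R the full I_d is enclosed: B = μ₀ I_d/(2πr) = (4π×10^-7)(2.638×10^-3)/(2π·0.116) = 4.55×10^-9 T.

4.55×10^-9 T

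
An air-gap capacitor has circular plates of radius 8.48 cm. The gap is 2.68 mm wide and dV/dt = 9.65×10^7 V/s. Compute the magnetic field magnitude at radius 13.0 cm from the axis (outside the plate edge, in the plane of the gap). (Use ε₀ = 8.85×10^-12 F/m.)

1.11×10^-8 T

I_d = C dV/dt with C = ε₀πR²/d = 7.460×10^-11 F, so I_d = (7.460×10^-11)(9.65×10^7) = 7.199×10^-3 A.
Outside the plates the loop encloses all of I_d, so B·2πr = μ₀ I_d and B = 1.11×10^-8 T.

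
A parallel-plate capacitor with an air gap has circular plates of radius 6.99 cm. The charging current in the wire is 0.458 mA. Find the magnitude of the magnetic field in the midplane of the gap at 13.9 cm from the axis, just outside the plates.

6.59×10^-10 T

No conduction current crosses the gap, so I_d there equals the 4.58×10^-4 A in the leads.
For r ≥ R the full I_d is enclosed: B = μ₀ I_d/(2πr) = (4π×10^-7)(4.58×10^-4)/(2π·0.139) = 6.59×10^-10 T.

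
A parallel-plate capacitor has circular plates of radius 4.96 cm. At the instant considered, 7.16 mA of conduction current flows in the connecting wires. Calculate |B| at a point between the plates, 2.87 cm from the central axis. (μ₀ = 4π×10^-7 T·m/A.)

Between the plates the displacement current equals the wire current: I_d = 7.16 mA = 7.16×10^-3 A.
For r < R the Ampère–Maxwell law gives B(2πr) = μ₀ I_d (r²/R²), so B = μ₀ I_d r/(2πR²) = (4π×10^-7)(7.16×10^-3)(0.0287)/(2π·0.0496²) = 1.67×10^-8 T.

1.67×10^-8 T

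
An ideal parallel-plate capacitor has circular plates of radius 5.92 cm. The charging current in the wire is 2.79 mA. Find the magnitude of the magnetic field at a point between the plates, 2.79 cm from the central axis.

No conduction current crosses the gap, so I_d there equals the 2.79×10^-3 A in the leads.
An Ampèrian loop of radius r encloses a fraction (r/R)² of I_d. Then B·2πr = μ₀ I_d (r/R)², giving B = μ₀ I_d r/(2πR²) = 4.44×10^-9 T.

4.44×10^-9 T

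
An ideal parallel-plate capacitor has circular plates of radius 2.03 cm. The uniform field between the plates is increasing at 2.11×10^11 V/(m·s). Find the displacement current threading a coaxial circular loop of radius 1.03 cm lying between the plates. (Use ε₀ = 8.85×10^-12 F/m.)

I_d = ε₀ dΦ_E/dt = ε₀ πR² (dE/dt) = (8.85×10^-12)(1.295×10^-3)(2.11×10^11) = 2.418×10^-3 A through the full plate area.
Since J_d is uniform, the enclosed fraction is (r/R)² = 0.2574, giving I_d,enc = 6.22×10^-4 A.

6.22×10^-4 A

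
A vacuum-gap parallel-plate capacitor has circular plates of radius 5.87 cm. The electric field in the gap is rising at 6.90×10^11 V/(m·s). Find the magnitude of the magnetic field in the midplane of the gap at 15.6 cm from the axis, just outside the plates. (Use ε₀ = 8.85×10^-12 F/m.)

Total displacement current: I_d = ε₀(πR²)(dE/dt) = (8.85×10^-12)(0.01082)(6.90×10^11) = 0.06607 A.
With r > R the enclosed displacement current is the full I_d; B = μ₀ I_d / (2πr) = 8.47×10^-8 T.

8.47×10^-8 T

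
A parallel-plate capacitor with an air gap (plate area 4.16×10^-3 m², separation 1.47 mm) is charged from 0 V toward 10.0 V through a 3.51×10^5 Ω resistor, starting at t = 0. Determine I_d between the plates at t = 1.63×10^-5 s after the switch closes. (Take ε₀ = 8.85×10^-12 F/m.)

C = ε₀A/d = (8.85×10^-12)(4.16×10^-3)/(1.47×10^-3) = 2.504×10^-11 F and τ = RC = 8.789×10^-6 s. I_d in the gap equals the RC charging current.
I_d(t) = (V₀/R) e^(−t/τ) = 2.849×10^-5 · e^(−1.855) = 4.46×10^-6 A.

4.46×10^-6 A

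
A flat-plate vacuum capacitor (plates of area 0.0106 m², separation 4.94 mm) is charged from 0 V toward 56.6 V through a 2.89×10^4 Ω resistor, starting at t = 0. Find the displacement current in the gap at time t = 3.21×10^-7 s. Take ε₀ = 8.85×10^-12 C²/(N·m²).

With C = ε₀A/d = (8.85×10^-12)(0.0106)/(4.94×10^-3) = 1.899×10^-11 F, the time constant is τ = RC = 5.488×10^-7 s, so t/τ = 0.5849 and e^(−t/τ) = 0.5572.
I_d = I_cond = (V₀/R) e^(−t/τ) = (1.958×10^-3)(0.5572) = 1.09×10^-3 A.

1.09×10^-3 A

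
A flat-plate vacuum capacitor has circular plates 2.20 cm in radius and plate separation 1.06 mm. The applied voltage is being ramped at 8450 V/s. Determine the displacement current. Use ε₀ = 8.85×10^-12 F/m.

1.07×10^-7 A

C = ε₀A/d = (8.85×10^-12)(1.521×10^-3)/(1.06×10^-3) = 1.270×10^-11 F.
I_d = C dV/dt = (1.270×10^-11)(8450) = 1.07×10^-7 A.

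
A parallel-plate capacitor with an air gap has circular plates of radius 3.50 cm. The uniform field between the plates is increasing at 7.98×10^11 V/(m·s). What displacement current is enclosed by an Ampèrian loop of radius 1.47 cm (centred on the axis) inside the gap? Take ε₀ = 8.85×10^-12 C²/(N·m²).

I_d = ε₀ dΦ_E/dt = ε₀ πR² (dE/dt) = (8.85×10^-12)(3.848×10^-3)(7.98×10^11) = 0.02718 A through the full plate area.
The field is uniform, so I_d,enc = I_d (r/R)² = (0.02718)(1.47/3.50)² = 4.79×10^-3 A.

4.79×10^-3 A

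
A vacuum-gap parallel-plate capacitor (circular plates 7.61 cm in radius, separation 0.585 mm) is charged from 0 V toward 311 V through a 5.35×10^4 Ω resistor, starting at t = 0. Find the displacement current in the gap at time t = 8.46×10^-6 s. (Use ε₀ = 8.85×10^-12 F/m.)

3.27×10^-3 A

C = ε₀A/d = (8.85×10^-12)(0.01819)/(5.85×10^-4) = 2.752×10^-10 F, so τ = RC = 1.472×10^-5 s.
The conduction current is I(t) = (V₀/R) e^(−t/τ), and the displacement current between the plates equals it.
t/τ = 0.5747; I_d = (311/5.35×10^4) · e^(−0.5747) = (5.813×10^-3)(0.5629) = 3.27×10^-3 A.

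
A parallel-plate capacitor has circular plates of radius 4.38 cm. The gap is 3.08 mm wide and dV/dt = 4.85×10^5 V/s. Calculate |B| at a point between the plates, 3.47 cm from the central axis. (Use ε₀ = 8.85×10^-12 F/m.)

dE/dt = (dV/dt)/d = 1.575×10^8 V/(m·s); I_d = ε₀(πR²)(dE/dt) = (8.85×10^-12)(6.027×10^-3)(1.575×10^8) = 8.401×10^-6 A.
For r < R the Ampère–Maxwell law gives B(2πr) = μ₀ I_d (r²/R²), so B = μ₀ I_d r/(2πR²) = (4π×10^-7)(8.401×10^-6)(0.0347)/(2π·0.0438²) = 3.04×10^-11 T.

3.04×10^-11 T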